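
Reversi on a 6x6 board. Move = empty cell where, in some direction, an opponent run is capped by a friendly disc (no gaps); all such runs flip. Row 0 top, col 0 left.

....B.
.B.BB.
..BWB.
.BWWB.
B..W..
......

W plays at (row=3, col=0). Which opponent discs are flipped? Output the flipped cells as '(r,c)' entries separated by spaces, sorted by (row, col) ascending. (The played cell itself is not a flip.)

Answer: (3,1)

Derivation:
Dir NW: edge -> no flip
Dir N: first cell '.' (not opp) -> no flip
Dir NE: first cell '.' (not opp) -> no flip
Dir W: edge -> no flip
Dir E: opp run (3,1) capped by W -> flip
Dir SW: edge -> no flip
Dir S: opp run (4,0), next='.' -> no flip
Dir SE: first cell '.' (not opp) -> no flip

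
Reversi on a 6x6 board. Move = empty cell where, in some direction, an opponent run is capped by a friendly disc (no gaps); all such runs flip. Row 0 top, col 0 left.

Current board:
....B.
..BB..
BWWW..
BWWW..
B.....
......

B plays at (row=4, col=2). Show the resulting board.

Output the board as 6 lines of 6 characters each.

Place B at (4,2); scan 8 dirs for brackets.
Dir NW: opp run (3,1) capped by B -> flip
Dir N: opp run (3,2) (2,2) capped by B -> flip
Dir NE: opp run (3,3), next='.' -> no flip
Dir W: first cell '.' (not opp) -> no flip
Dir E: first cell '.' (not opp) -> no flip
Dir SW: first cell '.' (not opp) -> no flip
Dir S: first cell '.' (not opp) -> no flip
Dir SE: first cell '.' (not opp) -> no flip
All flips: (2,2) (3,1) (3,2)

Answer: ....B.
..BB..
BWBW..
BBBW..
B.B...
......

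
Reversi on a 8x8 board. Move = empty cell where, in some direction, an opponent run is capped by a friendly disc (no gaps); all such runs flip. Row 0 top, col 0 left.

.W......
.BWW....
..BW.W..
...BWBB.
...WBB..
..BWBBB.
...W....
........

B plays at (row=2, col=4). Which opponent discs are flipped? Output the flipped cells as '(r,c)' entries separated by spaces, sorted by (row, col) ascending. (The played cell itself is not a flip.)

Dir NW: opp run (1,3), next='.' -> no flip
Dir N: first cell '.' (not opp) -> no flip
Dir NE: first cell '.' (not opp) -> no flip
Dir W: opp run (2,3) capped by B -> flip
Dir E: opp run (2,5), next='.' -> no flip
Dir SW: first cell 'B' (not opp) -> no flip
Dir S: opp run (3,4) capped by B -> flip
Dir SE: first cell 'B' (not opp) -> no flip

Answer: (2,3) (3,4)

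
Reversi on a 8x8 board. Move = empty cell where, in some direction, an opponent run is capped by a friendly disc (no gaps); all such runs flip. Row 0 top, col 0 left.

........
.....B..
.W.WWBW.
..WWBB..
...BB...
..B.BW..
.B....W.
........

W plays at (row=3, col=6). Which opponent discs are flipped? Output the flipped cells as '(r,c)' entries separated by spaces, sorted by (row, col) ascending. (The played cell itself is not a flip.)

Answer: (3,4) (3,5)

Derivation:
Dir NW: opp run (2,5), next='.' -> no flip
Dir N: first cell 'W' (not opp) -> no flip
Dir NE: first cell '.' (not opp) -> no flip
Dir W: opp run (3,5) (3,4) capped by W -> flip
Dir E: first cell '.' (not opp) -> no flip
Dir SW: first cell '.' (not opp) -> no flip
Dir S: first cell '.' (not opp) -> no flip
Dir SE: first cell '.' (not opp) -> no flip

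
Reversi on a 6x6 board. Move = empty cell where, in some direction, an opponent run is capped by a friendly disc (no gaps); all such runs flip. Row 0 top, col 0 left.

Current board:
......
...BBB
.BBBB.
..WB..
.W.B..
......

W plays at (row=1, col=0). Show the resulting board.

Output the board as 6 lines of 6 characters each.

Place W at (1,0); scan 8 dirs for brackets.
Dir NW: edge -> no flip
Dir N: first cell '.' (not opp) -> no flip
Dir NE: first cell '.' (not opp) -> no flip
Dir W: edge -> no flip
Dir E: first cell '.' (not opp) -> no flip
Dir SW: edge -> no flip
Dir S: first cell '.' (not opp) -> no flip
Dir SE: opp run (2,1) capped by W -> flip
All flips: (2,1)

Answer: ......
W..BBB
.WBBB.
..WB..
.W.B..
......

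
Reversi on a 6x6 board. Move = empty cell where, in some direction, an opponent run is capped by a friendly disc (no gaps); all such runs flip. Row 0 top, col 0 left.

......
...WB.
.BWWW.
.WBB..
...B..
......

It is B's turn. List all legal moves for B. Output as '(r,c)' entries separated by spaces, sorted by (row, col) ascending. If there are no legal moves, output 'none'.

Answer: (0,3) (1,1) (1,2) (1,5) (2,5) (3,0) (3,4) (4,1)

Derivation:
(0,2): no bracket -> illegal
(0,3): flips 2 -> legal
(0,4): no bracket -> illegal
(1,1): flips 1 -> legal
(1,2): flips 2 -> legal
(1,5): flips 1 -> legal
(2,0): no bracket -> illegal
(2,5): flips 3 -> legal
(3,0): flips 1 -> legal
(3,4): flips 1 -> legal
(3,5): no bracket -> illegal
(4,0): no bracket -> illegal
(4,1): flips 1 -> legal
(4,2): no bracket -> illegal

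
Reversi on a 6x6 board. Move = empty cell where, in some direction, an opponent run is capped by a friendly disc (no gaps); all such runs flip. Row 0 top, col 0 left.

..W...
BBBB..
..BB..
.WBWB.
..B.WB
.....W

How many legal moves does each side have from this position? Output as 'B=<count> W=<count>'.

Answer: B=6 W=9

Derivation:
-- B to move --
(0,1): no bracket -> illegal
(0,3): no bracket -> illegal
(2,0): flips 1 -> legal
(2,1): no bracket -> illegal
(2,4): flips 1 -> legal
(3,0): flips 1 -> legal
(3,5): no bracket -> illegal
(4,0): flips 1 -> legal
(4,1): no bracket -> illegal
(4,3): flips 2 -> legal
(5,3): no bracket -> illegal
(5,4): flips 1 -> legal
B mobility = 6
-- W to move --
(0,0): flips 2 -> legal
(0,1): no bracket -> illegal
(0,3): flips 2 -> legal
(0,4): flips 2 -> legal
(1,4): no bracket -> illegal
(2,0): flips 1 -> legal
(2,1): no bracket -> illegal
(2,4): flips 2 -> legal
(2,5): no bracket -> illegal
(3,5): flips 2 -> legal
(4,1): no bracket -> illegal
(4,3): no bracket -> illegal
(5,1): flips 1 -> legal
(5,2): flips 4 -> legal
(5,3): flips 1 -> legal
(5,4): no bracket -> illegal
W mobility = 9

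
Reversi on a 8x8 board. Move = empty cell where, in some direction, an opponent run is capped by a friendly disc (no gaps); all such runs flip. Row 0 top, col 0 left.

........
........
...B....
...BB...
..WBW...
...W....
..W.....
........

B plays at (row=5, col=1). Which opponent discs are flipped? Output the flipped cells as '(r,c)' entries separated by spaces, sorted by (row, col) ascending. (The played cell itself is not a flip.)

Answer: (4,2)

Derivation:
Dir NW: first cell '.' (not opp) -> no flip
Dir N: first cell '.' (not opp) -> no flip
Dir NE: opp run (4,2) capped by B -> flip
Dir W: first cell '.' (not opp) -> no flip
Dir E: first cell '.' (not opp) -> no flip
Dir SW: first cell '.' (not opp) -> no flip
Dir S: first cell '.' (not opp) -> no flip
Dir SE: opp run (6,2), next='.' -> no flip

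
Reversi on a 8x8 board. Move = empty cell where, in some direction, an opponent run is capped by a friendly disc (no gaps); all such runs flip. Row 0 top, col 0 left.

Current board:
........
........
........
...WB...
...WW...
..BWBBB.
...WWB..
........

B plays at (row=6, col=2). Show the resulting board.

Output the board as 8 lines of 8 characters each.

Answer: ........
........
........
...WB...
...WW...
..BWBBB.
..BBBB..
........

Derivation:
Place B at (6,2); scan 8 dirs for brackets.
Dir NW: first cell '.' (not opp) -> no flip
Dir N: first cell 'B' (not opp) -> no flip
Dir NE: opp run (5,3) (4,4), next='.' -> no flip
Dir W: first cell '.' (not opp) -> no flip
Dir E: opp run (6,3) (6,4) capped by B -> flip
Dir SW: first cell '.' (not opp) -> no flip
Dir S: first cell '.' (not opp) -> no flip
Dir SE: first cell '.' (not opp) -> no flip
All flips: (6,3) (6,4)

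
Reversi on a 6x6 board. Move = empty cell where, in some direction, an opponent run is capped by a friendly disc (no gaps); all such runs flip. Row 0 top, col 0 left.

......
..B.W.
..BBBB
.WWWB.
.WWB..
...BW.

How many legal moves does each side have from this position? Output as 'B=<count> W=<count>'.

Answer: B=12 W=7

Derivation:
-- B to move --
(0,3): flips 1 -> legal
(0,4): flips 1 -> legal
(0,5): flips 1 -> legal
(1,3): no bracket -> illegal
(1,5): no bracket -> illegal
(2,0): flips 2 -> legal
(2,1): flips 1 -> legal
(3,0): flips 3 -> legal
(4,0): flips 3 -> legal
(4,4): flips 1 -> legal
(4,5): no bracket -> illegal
(5,0): flips 2 -> legal
(5,1): flips 2 -> legal
(5,2): flips 2 -> legal
(5,5): flips 1 -> legal
B mobility = 12
-- W to move --
(0,1): no bracket -> illegal
(0,2): flips 2 -> legal
(0,3): no bracket -> illegal
(1,1): flips 1 -> legal
(1,3): flips 2 -> legal
(1,5): flips 1 -> legal
(2,1): no bracket -> illegal
(3,5): flips 1 -> legal
(4,4): flips 3 -> legal
(4,5): no bracket -> illegal
(5,2): flips 1 -> legal
W mobility = 7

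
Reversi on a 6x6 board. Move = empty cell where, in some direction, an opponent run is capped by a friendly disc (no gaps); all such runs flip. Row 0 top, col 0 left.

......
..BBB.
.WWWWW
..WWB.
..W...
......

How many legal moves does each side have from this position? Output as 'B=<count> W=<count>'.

Answer: B=6 W=9

Derivation:
-- B to move --
(1,0): no bracket -> illegal
(1,1): no bracket -> illegal
(1,5): no bracket -> illegal
(2,0): no bracket -> illegal
(3,0): flips 1 -> legal
(3,1): flips 3 -> legal
(3,5): flips 1 -> legal
(4,1): flips 2 -> legal
(4,3): flips 2 -> legal
(4,4): no bracket -> illegal
(5,1): no bracket -> illegal
(5,2): flips 3 -> legal
(5,3): no bracket -> illegal
B mobility = 6
-- W to move --
(0,1): flips 1 -> legal
(0,2): flips 2 -> legal
(0,3): flips 3 -> legal
(0,4): flips 2 -> legal
(0,5): flips 1 -> legal
(1,1): no bracket -> illegal
(1,5): no bracket -> illegal
(3,5): flips 1 -> legal
(4,3): flips 1 -> legal
(4,4): flips 1 -> legal
(4,5): flips 1 -> legal
W mobility = 9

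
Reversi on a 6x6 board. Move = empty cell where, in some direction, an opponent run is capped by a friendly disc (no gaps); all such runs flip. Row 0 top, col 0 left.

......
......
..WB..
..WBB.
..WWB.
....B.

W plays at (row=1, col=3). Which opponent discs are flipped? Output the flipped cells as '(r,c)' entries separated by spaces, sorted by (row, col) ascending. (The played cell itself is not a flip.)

Answer: (2,3) (3,3)

Derivation:
Dir NW: first cell '.' (not opp) -> no flip
Dir N: first cell '.' (not opp) -> no flip
Dir NE: first cell '.' (not opp) -> no flip
Dir W: first cell '.' (not opp) -> no flip
Dir E: first cell '.' (not opp) -> no flip
Dir SW: first cell 'W' (not opp) -> no flip
Dir S: opp run (2,3) (3,3) capped by W -> flip
Dir SE: first cell '.' (not opp) -> no flip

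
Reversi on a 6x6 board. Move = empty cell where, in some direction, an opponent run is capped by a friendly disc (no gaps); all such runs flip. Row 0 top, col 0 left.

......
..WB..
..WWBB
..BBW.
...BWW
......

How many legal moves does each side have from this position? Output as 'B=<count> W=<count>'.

Answer: B=8 W=8

Derivation:
-- B to move --
(0,1): no bracket -> illegal
(0,2): flips 2 -> legal
(0,3): no bracket -> illegal
(1,1): flips 2 -> legal
(1,4): flips 1 -> legal
(2,1): flips 2 -> legal
(3,1): flips 1 -> legal
(3,5): flips 1 -> legal
(5,3): no bracket -> illegal
(5,4): flips 2 -> legal
(5,5): flips 1 -> legal
B mobility = 8
-- W to move --
(0,2): no bracket -> illegal
(0,3): flips 1 -> legal
(0,4): flips 1 -> legal
(1,4): flips 2 -> legal
(1,5): no bracket -> illegal
(2,1): no bracket -> illegal
(3,1): flips 2 -> legal
(3,5): no bracket -> illegal
(4,1): flips 1 -> legal
(4,2): flips 2 -> legal
(5,2): flips 1 -> legal
(5,3): flips 2 -> legal
(5,4): no bracket -> illegal
W mobility = 8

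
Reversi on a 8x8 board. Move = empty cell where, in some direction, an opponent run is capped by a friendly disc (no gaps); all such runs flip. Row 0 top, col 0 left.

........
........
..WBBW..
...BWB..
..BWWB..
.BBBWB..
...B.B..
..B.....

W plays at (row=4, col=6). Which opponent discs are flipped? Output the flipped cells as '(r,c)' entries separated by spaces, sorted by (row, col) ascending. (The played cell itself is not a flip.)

Answer: (4,5)

Derivation:
Dir NW: opp run (3,5) (2,4), next='.' -> no flip
Dir N: first cell '.' (not opp) -> no flip
Dir NE: first cell '.' (not opp) -> no flip
Dir W: opp run (4,5) capped by W -> flip
Dir E: first cell '.' (not opp) -> no flip
Dir SW: opp run (5,5), next='.' -> no flip
Dir S: first cell '.' (not opp) -> no flip
Dir SE: first cell '.' (not opp) -> no flip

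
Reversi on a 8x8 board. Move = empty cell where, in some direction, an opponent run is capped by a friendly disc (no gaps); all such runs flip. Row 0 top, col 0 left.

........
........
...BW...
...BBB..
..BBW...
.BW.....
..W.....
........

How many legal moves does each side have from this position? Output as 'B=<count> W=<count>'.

Answer: B=11 W=9

Derivation:
-- B to move --
(1,3): flips 1 -> legal
(1,4): flips 1 -> legal
(1,5): flips 1 -> legal
(2,5): flips 1 -> legal
(4,1): no bracket -> illegal
(4,5): flips 1 -> legal
(5,3): flips 2 -> legal
(5,4): flips 1 -> legal
(5,5): flips 1 -> legal
(6,1): flips 1 -> legal
(6,3): no bracket -> illegal
(7,1): no bracket -> illegal
(7,2): flips 2 -> legal
(7,3): flips 1 -> legal
B mobility = 11
-- W to move --
(1,2): no bracket -> illegal
(1,3): no bracket -> illegal
(1,4): no bracket -> illegal
(2,2): flips 2 -> legal
(2,5): flips 2 -> legal
(2,6): flips 1 -> legal
(3,1): no bracket -> illegal
(3,2): flips 1 -> legal
(3,6): no bracket -> illegal
(4,0): flips 1 -> legal
(4,1): flips 2 -> legal
(4,5): no bracket -> illegal
(4,6): flips 1 -> legal
(5,0): flips 1 -> legal
(5,3): no bracket -> illegal
(5,4): no bracket -> illegal
(6,0): flips 3 -> legal
(6,1): no bracket -> illegal
W mobility = 9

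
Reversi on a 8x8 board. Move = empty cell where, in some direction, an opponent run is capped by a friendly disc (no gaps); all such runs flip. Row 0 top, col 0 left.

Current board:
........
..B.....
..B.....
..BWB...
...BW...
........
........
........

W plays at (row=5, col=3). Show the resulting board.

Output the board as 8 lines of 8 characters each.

Place W at (5,3); scan 8 dirs for brackets.
Dir NW: first cell '.' (not opp) -> no flip
Dir N: opp run (4,3) capped by W -> flip
Dir NE: first cell 'W' (not opp) -> no flip
Dir W: first cell '.' (not opp) -> no flip
Dir E: first cell '.' (not opp) -> no flip
Dir SW: first cell '.' (not opp) -> no flip
Dir S: first cell '.' (not opp) -> no flip
Dir SE: first cell '.' (not opp) -> no flip
All flips: (4,3)

Answer: ........
..B.....
..B.....
..BWB...
...WW...
...W....
........
........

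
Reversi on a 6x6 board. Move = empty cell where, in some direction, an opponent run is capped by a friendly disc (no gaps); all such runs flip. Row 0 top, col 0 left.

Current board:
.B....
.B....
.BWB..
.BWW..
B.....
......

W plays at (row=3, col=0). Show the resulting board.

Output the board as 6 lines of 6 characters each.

Answer: .B....
.B....
.BWB..
WWWW..
B.....
......

Derivation:
Place W at (3,0); scan 8 dirs for brackets.
Dir NW: edge -> no flip
Dir N: first cell '.' (not opp) -> no flip
Dir NE: opp run (2,1), next='.' -> no flip
Dir W: edge -> no flip
Dir E: opp run (3,1) capped by W -> flip
Dir SW: edge -> no flip
Dir S: opp run (4,0), next='.' -> no flip
Dir SE: first cell '.' (not opp) -> no flip
All flips: (3,1)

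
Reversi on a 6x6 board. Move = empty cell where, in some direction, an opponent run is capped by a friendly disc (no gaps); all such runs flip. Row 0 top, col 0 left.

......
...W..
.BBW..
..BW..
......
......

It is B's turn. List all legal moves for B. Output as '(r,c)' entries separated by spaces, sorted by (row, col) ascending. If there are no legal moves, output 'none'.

(0,2): no bracket -> illegal
(0,3): no bracket -> illegal
(0,4): flips 1 -> legal
(1,2): no bracket -> illegal
(1,4): flips 1 -> legal
(2,4): flips 1 -> legal
(3,4): flips 1 -> legal
(4,2): no bracket -> illegal
(4,3): no bracket -> illegal
(4,4): flips 1 -> legal

Answer: (0,4) (1,4) (2,4) (3,4) (4,4)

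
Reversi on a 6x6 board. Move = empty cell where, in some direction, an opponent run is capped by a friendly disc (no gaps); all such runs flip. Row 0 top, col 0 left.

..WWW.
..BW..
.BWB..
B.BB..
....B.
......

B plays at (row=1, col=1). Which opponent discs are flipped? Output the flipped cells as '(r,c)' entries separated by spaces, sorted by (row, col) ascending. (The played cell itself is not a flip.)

Answer: (2,2)

Derivation:
Dir NW: first cell '.' (not opp) -> no flip
Dir N: first cell '.' (not opp) -> no flip
Dir NE: opp run (0,2), next=edge -> no flip
Dir W: first cell '.' (not opp) -> no flip
Dir E: first cell 'B' (not opp) -> no flip
Dir SW: first cell '.' (not opp) -> no flip
Dir S: first cell 'B' (not opp) -> no flip
Dir SE: opp run (2,2) capped by B -> flip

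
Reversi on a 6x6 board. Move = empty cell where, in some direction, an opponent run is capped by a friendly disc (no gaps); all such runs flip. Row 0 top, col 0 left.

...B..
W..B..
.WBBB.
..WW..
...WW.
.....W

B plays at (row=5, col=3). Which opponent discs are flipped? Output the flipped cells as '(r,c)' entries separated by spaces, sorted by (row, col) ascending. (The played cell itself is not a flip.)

Dir NW: first cell '.' (not opp) -> no flip
Dir N: opp run (4,3) (3,3) capped by B -> flip
Dir NE: opp run (4,4), next='.' -> no flip
Dir W: first cell '.' (not opp) -> no flip
Dir E: first cell '.' (not opp) -> no flip
Dir SW: edge -> no flip
Dir S: edge -> no flip
Dir SE: edge -> no flip

Answer: (3,3) (4,3)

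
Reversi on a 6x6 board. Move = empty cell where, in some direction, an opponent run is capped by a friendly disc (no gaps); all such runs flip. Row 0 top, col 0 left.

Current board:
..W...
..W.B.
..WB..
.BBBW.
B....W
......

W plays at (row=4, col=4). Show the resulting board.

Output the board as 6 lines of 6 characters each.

Answer: ..W...
..W.B.
..WB..
.BBWW.
B...WW
......

Derivation:
Place W at (4,4); scan 8 dirs for brackets.
Dir NW: opp run (3,3) capped by W -> flip
Dir N: first cell 'W' (not opp) -> no flip
Dir NE: first cell '.' (not opp) -> no flip
Dir W: first cell '.' (not opp) -> no flip
Dir E: first cell 'W' (not opp) -> no flip
Dir SW: first cell '.' (not opp) -> no flip
Dir S: first cell '.' (not opp) -> no flip
Dir SE: first cell '.' (not opp) -> no flip
All flips: (3,3)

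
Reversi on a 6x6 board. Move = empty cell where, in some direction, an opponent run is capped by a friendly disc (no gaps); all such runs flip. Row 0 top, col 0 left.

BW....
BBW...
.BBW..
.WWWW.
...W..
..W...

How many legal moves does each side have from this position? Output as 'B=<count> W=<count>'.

-- B to move --
(0,2): flips 2 -> legal
(0,3): flips 1 -> legal
(1,3): flips 1 -> legal
(1,4): no bracket -> illegal
(2,0): no bracket -> illegal
(2,4): flips 1 -> legal
(2,5): no bracket -> illegal
(3,0): no bracket -> illegal
(3,5): no bracket -> illegal
(4,0): flips 1 -> legal
(4,1): flips 1 -> legal
(4,2): flips 1 -> legal
(4,4): flips 1 -> legal
(4,5): no bracket -> illegal
(5,1): no bracket -> illegal
(5,3): no bracket -> illegal
(5,4): flips 2 -> legal
B mobility = 9
-- W to move --
(0,2): no bracket -> illegal
(1,3): flips 1 -> legal
(2,0): flips 2 -> legal
(3,0): flips 1 -> legal
W mobility = 3

Answer: B=9 W=3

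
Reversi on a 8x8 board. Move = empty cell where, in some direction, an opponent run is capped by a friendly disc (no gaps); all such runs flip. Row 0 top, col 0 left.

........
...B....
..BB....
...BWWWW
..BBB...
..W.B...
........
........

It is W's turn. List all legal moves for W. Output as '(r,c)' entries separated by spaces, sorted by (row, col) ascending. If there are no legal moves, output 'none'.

Answer: (1,2) (3,2) (5,3) (6,4)

Derivation:
(0,2): no bracket -> illegal
(0,3): no bracket -> illegal
(0,4): no bracket -> illegal
(1,1): no bracket -> illegal
(1,2): flips 1 -> legal
(1,4): no bracket -> illegal
(2,1): no bracket -> illegal
(2,4): no bracket -> illegal
(3,1): no bracket -> illegal
(3,2): flips 2 -> legal
(4,1): no bracket -> illegal
(4,5): no bracket -> illegal
(5,1): no bracket -> illegal
(5,3): flips 1 -> legal
(5,5): no bracket -> illegal
(6,3): no bracket -> illegal
(6,4): flips 2 -> legal
(6,5): no bracket -> illegal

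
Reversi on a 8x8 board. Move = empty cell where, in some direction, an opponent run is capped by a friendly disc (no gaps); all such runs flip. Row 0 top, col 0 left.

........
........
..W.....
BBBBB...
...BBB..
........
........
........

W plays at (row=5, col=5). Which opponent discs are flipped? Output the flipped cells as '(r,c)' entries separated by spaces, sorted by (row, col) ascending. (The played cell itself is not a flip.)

Dir NW: opp run (4,4) (3,3) capped by W -> flip
Dir N: opp run (4,5), next='.' -> no flip
Dir NE: first cell '.' (not opp) -> no flip
Dir W: first cell '.' (not opp) -> no flip
Dir E: first cell '.' (not opp) -> no flip
Dir SW: first cell '.' (not opp) -> no flip
Dir S: first cell '.' (not opp) -> no flip
Dir SE: first cell '.' (not opp) -> no flip

Answer: (3,3) (4,4)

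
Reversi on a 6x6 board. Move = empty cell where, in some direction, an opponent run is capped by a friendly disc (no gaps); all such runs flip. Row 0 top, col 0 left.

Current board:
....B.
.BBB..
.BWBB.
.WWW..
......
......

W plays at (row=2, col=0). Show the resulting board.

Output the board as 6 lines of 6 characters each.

Place W at (2,0); scan 8 dirs for brackets.
Dir NW: edge -> no flip
Dir N: first cell '.' (not opp) -> no flip
Dir NE: opp run (1,1), next='.' -> no flip
Dir W: edge -> no flip
Dir E: opp run (2,1) capped by W -> flip
Dir SW: edge -> no flip
Dir S: first cell '.' (not opp) -> no flip
Dir SE: first cell 'W' (not opp) -> no flip
All flips: (2,1)

Answer: ....B.
.BBB..
WWWBB.
.WWW..
......
......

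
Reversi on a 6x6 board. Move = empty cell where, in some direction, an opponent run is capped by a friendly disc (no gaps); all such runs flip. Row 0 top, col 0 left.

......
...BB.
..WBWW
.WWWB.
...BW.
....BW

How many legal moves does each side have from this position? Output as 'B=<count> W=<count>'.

-- B to move --
(1,1): no bracket -> illegal
(1,2): no bracket -> illegal
(1,5): no bracket -> illegal
(2,0): no bracket -> illegal
(2,1): flips 2 -> legal
(3,0): flips 3 -> legal
(3,5): flips 1 -> legal
(4,0): flips 2 -> legal
(4,1): flips 1 -> legal
(4,2): no bracket -> illegal
(4,5): flips 1 -> legal
(5,3): no bracket -> illegal
B mobility = 6
-- W to move --
(0,2): flips 1 -> legal
(0,3): flips 3 -> legal
(0,4): flips 2 -> legal
(0,5): flips 2 -> legal
(1,2): no bracket -> illegal
(1,5): no bracket -> illegal
(3,5): flips 1 -> legal
(4,2): flips 1 -> legal
(4,5): no bracket -> illegal
(5,2): flips 2 -> legal
(5,3): flips 2 -> legal
W mobility = 8

Answer: B=6 W=8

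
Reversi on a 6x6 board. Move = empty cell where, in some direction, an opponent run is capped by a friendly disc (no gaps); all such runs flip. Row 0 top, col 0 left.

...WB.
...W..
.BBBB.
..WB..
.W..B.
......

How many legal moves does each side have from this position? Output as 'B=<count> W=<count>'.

Answer: B=5 W=8

Derivation:
-- B to move --
(0,2): flips 2 -> legal
(1,2): no bracket -> illegal
(1,4): no bracket -> illegal
(3,0): no bracket -> illegal
(3,1): flips 1 -> legal
(4,0): no bracket -> illegal
(4,2): flips 1 -> legal
(4,3): flips 1 -> legal
(5,0): flips 2 -> legal
(5,1): no bracket -> illegal
(5,2): no bracket -> illegal
B mobility = 5
-- W to move --
(0,5): flips 1 -> legal
(1,0): flips 1 -> legal
(1,1): no bracket -> illegal
(1,2): flips 1 -> legal
(1,4): flips 1 -> legal
(1,5): no bracket -> illegal
(2,0): no bracket -> illegal
(2,5): no bracket -> illegal
(3,0): no bracket -> illegal
(3,1): flips 1 -> legal
(3,4): flips 1 -> legal
(3,5): flips 1 -> legal
(4,2): no bracket -> illegal
(4,3): flips 2 -> legal
(4,5): no bracket -> illegal
(5,3): no bracket -> illegal
(5,4): no bracket -> illegal
(5,5): no bracket -> illegal
W mobility = 8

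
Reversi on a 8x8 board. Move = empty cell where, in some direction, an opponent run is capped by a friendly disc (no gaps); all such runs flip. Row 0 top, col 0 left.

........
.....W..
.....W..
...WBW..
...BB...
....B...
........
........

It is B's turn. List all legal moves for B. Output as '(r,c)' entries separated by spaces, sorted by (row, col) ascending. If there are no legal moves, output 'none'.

(0,4): no bracket -> illegal
(0,5): no bracket -> illegal
(0,6): no bracket -> illegal
(1,4): no bracket -> illegal
(1,6): flips 1 -> legal
(2,2): flips 1 -> legal
(2,3): flips 1 -> legal
(2,4): no bracket -> illegal
(2,6): flips 1 -> legal
(3,2): flips 1 -> legal
(3,6): flips 1 -> legal
(4,2): no bracket -> illegal
(4,5): no bracket -> illegal
(4,6): no bracket -> illegal

Answer: (1,6) (2,2) (2,3) (2,6) (3,2) (3,6)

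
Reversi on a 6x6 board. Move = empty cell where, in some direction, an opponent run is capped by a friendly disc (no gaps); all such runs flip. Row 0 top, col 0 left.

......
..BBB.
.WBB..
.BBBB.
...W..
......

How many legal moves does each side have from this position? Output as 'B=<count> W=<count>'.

Answer: B=7 W=4

Derivation:
-- B to move --
(1,0): flips 1 -> legal
(1,1): flips 1 -> legal
(2,0): flips 1 -> legal
(3,0): flips 1 -> legal
(4,2): no bracket -> illegal
(4,4): no bracket -> illegal
(5,2): flips 1 -> legal
(5,3): flips 1 -> legal
(5,4): flips 1 -> legal
B mobility = 7
-- W to move --
(0,1): no bracket -> illegal
(0,2): no bracket -> illegal
(0,3): flips 4 -> legal
(0,4): no bracket -> illegal
(0,5): no bracket -> illegal
(1,1): no bracket -> illegal
(1,5): no bracket -> illegal
(2,0): no bracket -> illegal
(2,4): flips 2 -> legal
(2,5): flips 1 -> legal
(3,0): no bracket -> illegal
(3,5): no bracket -> illegal
(4,0): no bracket -> illegal
(4,1): flips 1 -> legal
(4,2): no bracket -> illegal
(4,4): no bracket -> illegal
(4,5): no bracket -> illegal
W mobility = 4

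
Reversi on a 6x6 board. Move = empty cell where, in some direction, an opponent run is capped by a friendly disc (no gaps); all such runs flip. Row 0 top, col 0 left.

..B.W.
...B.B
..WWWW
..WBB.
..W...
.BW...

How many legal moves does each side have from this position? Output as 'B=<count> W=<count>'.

Answer: B=6 W=7

Derivation:
-- B to move --
(0,3): no bracket -> illegal
(0,5): no bracket -> illegal
(1,1): flips 1 -> legal
(1,2): flips 1 -> legal
(1,4): flips 1 -> legal
(2,1): no bracket -> illegal
(3,1): flips 2 -> legal
(3,5): flips 2 -> legal
(4,1): no bracket -> illegal
(4,3): no bracket -> illegal
(5,3): flips 1 -> legal
B mobility = 6
-- W to move --
(0,1): no bracket -> illegal
(0,3): flips 1 -> legal
(0,5): flips 1 -> legal
(1,1): no bracket -> illegal
(1,2): no bracket -> illegal
(1,4): no bracket -> illegal
(3,5): flips 2 -> legal
(4,0): no bracket -> illegal
(4,1): no bracket -> illegal
(4,3): flips 2 -> legal
(4,4): flips 2 -> legal
(4,5): flips 1 -> legal
(5,0): flips 1 -> legal
W mobility = 7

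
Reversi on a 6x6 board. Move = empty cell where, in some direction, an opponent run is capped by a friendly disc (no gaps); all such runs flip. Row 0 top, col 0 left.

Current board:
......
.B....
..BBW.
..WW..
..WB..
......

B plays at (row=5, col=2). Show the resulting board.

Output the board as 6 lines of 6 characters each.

Answer: ......
.B....
..BBW.
..BW..
..BB..
..B...

Derivation:
Place B at (5,2); scan 8 dirs for brackets.
Dir NW: first cell '.' (not opp) -> no flip
Dir N: opp run (4,2) (3,2) capped by B -> flip
Dir NE: first cell 'B' (not opp) -> no flip
Dir W: first cell '.' (not opp) -> no flip
Dir E: first cell '.' (not opp) -> no flip
Dir SW: edge -> no flip
Dir S: edge -> no flip
Dir SE: edge -> no flip
All flips: (3,2) (4,2)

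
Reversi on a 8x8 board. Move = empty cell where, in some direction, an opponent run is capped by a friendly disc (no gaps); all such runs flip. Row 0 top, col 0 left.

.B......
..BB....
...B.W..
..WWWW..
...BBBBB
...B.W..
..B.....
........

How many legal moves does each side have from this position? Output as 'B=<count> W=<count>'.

Answer: B=10 W=9

Derivation:
-- B to move --
(1,4): no bracket -> illegal
(1,5): flips 2 -> legal
(1,6): flips 2 -> legal
(2,1): flips 1 -> legal
(2,2): flips 1 -> legal
(2,4): flips 2 -> legal
(2,6): flips 1 -> legal
(3,1): no bracket -> illegal
(3,6): no bracket -> illegal
(4,1): flips 1 -> legal
(4,2): no bracket -> illegal
(5,4): no bracket -> illegal
(5,6): no bracket -> illegal
(6,4): flips 1 -> legal
(6,5): flips 1 -> legal
(6,6): flips 1 -> legal
B mobility = 10
-- W to move --
(0,0): no bracket -> illegal
(0,2): no bracket -> illegal
(0,3): flips 2 -> legal
(0,4): no bracket -> illegal
(1,0): no bracket -> illegal
(1,1): no bracket -> illegal
(1,4): flips 1 -> legal
(2,1): no bracket -> illegal
(2,2): no bracket -> illegal
(2,4): no bracket -> illegal
(3,6): no bracket -> illegal
(3,7): flips 1 -> legal
(4,2): no bracket -> illegal
(5,1): no bracket -> illegal
(5,2): flips 1 -> legal
(5,4): flips 2 -> legal
(5,6): flips 1 -> legal
(5,7): flips 1 -> legal
(6,1): no bracket -> illegal
(6,3): flips 2 -> legal
(6,4): no bracket -> illegal
(7,1): flips 3 -> legal
(7,2): no bracket -> illegal
(7,3): no bracket -> illegal
W mobility = 9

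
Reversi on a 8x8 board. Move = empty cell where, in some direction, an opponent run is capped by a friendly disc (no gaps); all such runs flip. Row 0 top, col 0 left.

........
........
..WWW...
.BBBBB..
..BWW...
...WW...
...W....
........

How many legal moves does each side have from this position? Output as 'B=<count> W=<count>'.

-- B to move --
(1,1): flips 1 -> legal
(1,2): flips 2 -> legal
(1,3): flips 3 -> legal
(1,4): flips 2 -> legal
(1,5): flips 1 -> legal
(2,1): no bracket -> illegal
(2,5): no bracket -> illegal
(4,5): flips 2 -> legal
(5,2): flips 1 -> legal
(5,5): flips 1 -> legal
(6,2): flips 2 -> legal
(6,4): flips 3 -> legal
(6,5): flips 2 -> legal
(7,2): no bracket -> illegal
(7,3): flips 3 -> legal
(7,4): no bracket -> illegal
B mobility = 12
-- W to move --
(2,0): flips 2 -> legal
(2,1): flips 1 -> legal
(2,5): flips 1 -> legal
(2,6): flips 1 -> legal
(3,0): no bracket -> illegal
(3,6): no bracket -> illegal
(4,0): flips 1 -> legal
(4,1): flips 2 -> legal
(4,5): flips 1 -> legal
(4,6): flips 1 -> legal
(5,1): flips 2 -> legal
(5,2): flips 2 -> legal
W mobility = 10

Answer: B=12 W=10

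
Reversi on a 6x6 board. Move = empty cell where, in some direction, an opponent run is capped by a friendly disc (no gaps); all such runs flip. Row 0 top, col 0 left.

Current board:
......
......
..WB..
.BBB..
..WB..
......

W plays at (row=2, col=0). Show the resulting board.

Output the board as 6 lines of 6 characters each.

Answer: ......
......
W.WB..
.WBB..
..WB..
......

Derivation:
Place W at (2,0); scan 8 dirs for brackets.
Dir NW: edge -> no flip
Dir N: first cell '.' (not opp) -> no flip
Dir NE: first cell '.' (not opp) -> no flip
Dir W: edge -> no flip
Dir E: first cell '.' (not opp) -> no flip
Dir SW: edge -> no flip
Dir S: first cell '.' (not opp) -> no flip
Dir SE: opp run (3,1) capped by W -> flip
All flips: (3,1)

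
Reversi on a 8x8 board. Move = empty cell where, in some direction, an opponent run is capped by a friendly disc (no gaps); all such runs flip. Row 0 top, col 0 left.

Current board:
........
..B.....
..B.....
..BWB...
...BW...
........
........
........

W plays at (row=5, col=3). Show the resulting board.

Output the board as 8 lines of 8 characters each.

Place W at (5,3); scan 8 dirs for brackets.
Dir NW: first cell '.' (not opp) -> no flip
Dir N: opp run (4,3) capped by W -> flip
Dir NE: first cell 'W' (not opp) -> no flip
Dir W: first cell '.' (not opp) -> no flip
Dir E: first cell '.' (not opp) -> no flip
Dir SW: first cell '.' (not opp) -> no flip
Dir S: first cell '.' (not opp) -> no flip
Dir SE: first cell '.' (not opp) -> no flip
All flips: (4,3)

Answer: ........
..B.....
..B.....
..BWB...
...WW...
...W....
........
........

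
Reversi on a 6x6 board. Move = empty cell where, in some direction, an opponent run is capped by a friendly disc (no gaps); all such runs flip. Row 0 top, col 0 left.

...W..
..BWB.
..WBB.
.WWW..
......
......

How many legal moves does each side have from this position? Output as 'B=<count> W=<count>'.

-- B to move --
(0,2): flips 1 -> legal
(0,4): no bracket -> illegal
(1,1): no bracket -> illegal
(2,0): no bracket -> illegal
(2,1): flips 1 -> legal
(3,0): no bracket -> illegal
(3,4): no bracket -> illegal
(4,0): no bracket -> illegal
(4,1): flips 1 -> legal
(4,2): flips 3 -> legal
(4,3): flips 1 -> legal
(4,4): no bracket -> illegal
B mobility = 5
-- W to move --
(0,1): no bracket -> illegal
(0,2): flips 1 -> legal
(0,4): no bracket -> illegal
(0,5): flips 2 -> legal
(1,1): flips 1 -> legal
(1,5): flips 2 -> legal
(2,1): flips 1 -> legal
(2,5): flips 3 -> legal
(3,4): no bracket -> illegal
(3,5): flips 1 -> legal
W mobility = 7

Answer: B=5 W=7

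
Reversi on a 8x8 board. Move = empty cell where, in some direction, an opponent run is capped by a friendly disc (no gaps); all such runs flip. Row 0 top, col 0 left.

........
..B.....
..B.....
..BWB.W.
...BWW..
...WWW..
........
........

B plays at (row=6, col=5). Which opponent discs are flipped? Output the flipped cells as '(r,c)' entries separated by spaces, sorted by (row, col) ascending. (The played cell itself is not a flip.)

Answer: (5,4)

Derivation:
Dir NW: opp run (5,4) capped by B -> flip
Dir N: opp run (5,5) (4,5), next='.' -> no flip
Dir NE: first cell '.' (not opp) -> no flip
Dir W: first cell '.' (not opp) -> no flip
Dir E: first cell '.' (not opp) -> no flip
Dir SW: first cell '.' (not opp) -> no flip
Dir S: first cell '.' (not opp) -> no flip
Dir SE: first cell '.' (not opp) -> no flip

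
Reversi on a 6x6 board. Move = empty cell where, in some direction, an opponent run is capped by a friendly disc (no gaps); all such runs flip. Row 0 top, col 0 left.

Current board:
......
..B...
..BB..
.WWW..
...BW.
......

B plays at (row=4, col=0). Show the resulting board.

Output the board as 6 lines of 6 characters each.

Place B at (4,0); scan 8 dirs for brackets.
Dir NW: edge -> no flip
Dir N: first cell '.' (not opp) -> no flip
Dir NE: opp run (3,1) capped by B -> flip
Dir W: edge -> no flip
Dir E: first cell '.' (not opp) -> no flip
Dir SW: edge -> no flip
Dir S: first cell '.' (not opp) -> no flip
Dir SE: first cell '.' (not opp) -> no flip
All flips: (3,1)

Answer: ......
..B...
..BB..
.BWW..
B..BW.
......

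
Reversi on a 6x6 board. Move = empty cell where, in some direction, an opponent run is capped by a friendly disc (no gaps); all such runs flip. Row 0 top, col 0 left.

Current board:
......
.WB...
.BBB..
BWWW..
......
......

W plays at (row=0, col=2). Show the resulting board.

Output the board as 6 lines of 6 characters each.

Place W at (0,2); scan 8 dirs for brackets.
Dir NW: edge -> no flip
Dir N: edge -> no flip
Dir NE: edge -> no flip
Dir W: first cell '.' (not opp) -> no flip
Dir E: first cell '.' (not opp) -> no flip
Dir SW: first cell 'W' (not opp) -> no flip
Dir S: opp run (1,2) (2,2) capped by W -> flip
Dir SE: first cell '.' (not opp) -> no flip
All flips: (1,2) (2,2)

Answer: ..W...
.WW...
.BWB..
BWWW..
......
......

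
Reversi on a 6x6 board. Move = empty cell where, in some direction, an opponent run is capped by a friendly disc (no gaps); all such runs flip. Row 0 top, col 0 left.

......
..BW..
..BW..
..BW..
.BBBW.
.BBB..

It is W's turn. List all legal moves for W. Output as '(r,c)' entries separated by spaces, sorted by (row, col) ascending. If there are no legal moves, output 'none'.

(0,1): flips 1 -> legal
(0,2): no bracket -> illegal
(0,3): no bracket -> illegal
(1,1): flips 2 -> legal
(2,1): flips 1 -> legal
(3,0): no bracket -> illegal
(3,1): flips 2 -> legal
(3,4): no bracket -> illegal
(4,0): flips 3 -> legal
(5,0): flips 2 -> legal
(5,4): no bracket -> illegal

Answer: (0,1) (1,1) (2,1) (3,1) (4,0) (5,0)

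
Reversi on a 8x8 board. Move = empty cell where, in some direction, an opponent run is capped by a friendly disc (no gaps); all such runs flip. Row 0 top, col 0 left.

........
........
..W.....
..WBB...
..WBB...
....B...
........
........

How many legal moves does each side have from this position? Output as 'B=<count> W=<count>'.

-- B to move --
(1,1): flips 1 -> legal
(1,2): no bracket -> illegal
(1,3): no bracket -> illegal
(2,1): flips 1 -> legal
(2,3): no bracket -> illegal
(3,1): flips 1 -> legal
(4,1): flips 1 -> legal
(5,1): flips 1 -> legal
(5,2): no bracket -> illegal
(5,3): no bracket -> illegal
B mobility = 5
-- W to move --
(2,3): no bracket -> illegal
(2,4): flips 1 -> legal
(2,5): no bracket -> illegal
(3,5): flips 2 -> legal
(4,5): flips 2 -> legal
(5,2): no bracket -> illegal
(5,3): no bracket -> illegal
(5,5): flips 2 -> legal
(6,3): no bracket -> illegal
(6,4): no bracket -> illegal
(6,5): flips 2 -> legal
W mobility = 5

Answer: B=5 W=5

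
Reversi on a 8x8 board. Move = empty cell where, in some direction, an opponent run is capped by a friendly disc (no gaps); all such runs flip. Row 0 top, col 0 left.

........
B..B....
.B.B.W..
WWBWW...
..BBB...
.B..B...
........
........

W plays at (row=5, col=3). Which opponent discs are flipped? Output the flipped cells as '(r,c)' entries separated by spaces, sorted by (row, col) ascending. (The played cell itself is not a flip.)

Dir NW: opp run (4,2) capped by W -> flip
Dir N: opp run (4,3) capped by W -> flip
Dir NE: opp run (4,4), next='.' -> no flip
Dir W: first cell '.' (not opp) -> no flip
Dir E: opp run (5,4), next='.' -> no flip
Dir SW: first cell '.' (not opp) -> no flip
Dir S: first cell '.' (not opp) -> no flip
Dir SE: first cell '.' (not opp) -> no flip

Answer: (4,2) (4,3)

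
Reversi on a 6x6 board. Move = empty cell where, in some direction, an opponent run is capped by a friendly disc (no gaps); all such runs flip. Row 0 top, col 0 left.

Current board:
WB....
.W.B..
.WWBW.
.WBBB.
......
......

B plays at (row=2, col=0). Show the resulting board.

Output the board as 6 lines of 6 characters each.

Answer: WB....
.W.B..
BBBBW.
.WBBB.
......
......

Derivation:
Place B at (2,0); scan 8 dirs for brackets.
Dir NW: edge -> no flip
Dir N: first cell '.' (not opp) -> no flip
Dir NE: opp run (1,1), next='.' -> no flip
Dir W: edge -> no flip
Dir E: opp run (2,1) (2,2) capped by B -> flip
Dir SW: edge -> no flip
Dir S: first cell '.' (not opp) -> no flip
Dir SE: opp run (3,1), next='.' -> no flip
All flips: (2,1) (2,2)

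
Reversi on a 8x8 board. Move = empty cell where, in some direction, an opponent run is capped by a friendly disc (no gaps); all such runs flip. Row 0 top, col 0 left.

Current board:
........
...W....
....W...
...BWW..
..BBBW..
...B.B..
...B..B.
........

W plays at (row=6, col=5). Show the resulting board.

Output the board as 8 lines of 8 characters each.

Place W at (6,5); scan 8 dirs for brackets.
Dir NW: first cell '.' (not opp) -> no flip
Dir N: opp run (5,5) capped by W -> flip
Dir NE: first cell '.' (not opp) -> no flip
Dir W: first cell '.' (not opp) -> no flip
Dir E: opp run (6,6), next='.' -> no flip
Dir SW: first cell '.' (not opp) -> no flip
Dir S: first cell '.' (not opp) -> no flip
Dir SE: first cell '.' (not opp) -> no flip
All flips: (5,5)

Answer: ........
...W....
....W...
...BWW..
..BBBW..
...B.W..
...B.WB.
........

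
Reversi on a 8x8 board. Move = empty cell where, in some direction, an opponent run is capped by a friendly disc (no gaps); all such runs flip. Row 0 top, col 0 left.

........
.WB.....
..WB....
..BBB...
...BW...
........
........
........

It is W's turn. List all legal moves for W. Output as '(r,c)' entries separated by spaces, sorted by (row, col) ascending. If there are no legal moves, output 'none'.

Answer: (0,2) (1,3) (2,4) (4,2)

Derivation:
(0,1): no bracket -> illegal
(0,2): flips 1 -> legal
(0,3): no bracket -> illegal
(1,3): flips 1 -> legal
(1,4): no bracket -> illegal
(2,1): no bracket -> illegal
(2,4): flips 2 -> legal
(2,5): no bracket -> illegal
(3,1): no bracket -> illegal
(3,5): no bracket -> illegal
(4,1): no bracket -> illegal
(4,2): flips 2 -> legal
(4,5): no bracket -> illegal
(5,2): no bracket -> illegal
(5,3): no bracket -> illegal
(5,4): no bracket -> illegal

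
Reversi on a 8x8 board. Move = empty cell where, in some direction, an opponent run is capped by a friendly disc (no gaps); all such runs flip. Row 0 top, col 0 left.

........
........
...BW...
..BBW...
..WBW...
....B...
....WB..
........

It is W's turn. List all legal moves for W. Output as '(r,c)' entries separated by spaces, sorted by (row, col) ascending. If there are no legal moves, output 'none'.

Answer: (1,2) (2,2) (3,1) (5,2) (6,6)

Derivation:
(1,2): flips 1 -> legal
(1,3): no bracket -> illegal
(1,4): no bracket -> illegal
(2,1): no bracket -> illegal
(2,2): flips 3 -> legal
(3,1): flips 2 -> legal
(4,1): no bracket -> illegal
(4,5): no bracket -> illegal
(5,2): flips 1 -> legal
(5,3): no bracket -> illegal
(5,5): no bracket -> illegal
(5,6): no bracket -> illegal
(6,3): no bracket -> illegal
(6,6): flips 1 -> legal
(7,4): no bracket -> illegal
(7,5): no bracket -> illegal
(7,6): no bracket -> illegal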